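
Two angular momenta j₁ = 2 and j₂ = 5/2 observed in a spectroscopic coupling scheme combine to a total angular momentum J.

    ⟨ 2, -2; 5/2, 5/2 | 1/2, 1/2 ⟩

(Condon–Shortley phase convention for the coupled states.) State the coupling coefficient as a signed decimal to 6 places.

√[2·4!0!1!/6! · 0!4!5!0!1!0!] = √(192)
  +(−1)^4/∏(4,0,0,1,0,0)! = 1/24  (running 1/24)
⟨..|..⟩ = √(192)·(1/24) = +0.577350

+0.577350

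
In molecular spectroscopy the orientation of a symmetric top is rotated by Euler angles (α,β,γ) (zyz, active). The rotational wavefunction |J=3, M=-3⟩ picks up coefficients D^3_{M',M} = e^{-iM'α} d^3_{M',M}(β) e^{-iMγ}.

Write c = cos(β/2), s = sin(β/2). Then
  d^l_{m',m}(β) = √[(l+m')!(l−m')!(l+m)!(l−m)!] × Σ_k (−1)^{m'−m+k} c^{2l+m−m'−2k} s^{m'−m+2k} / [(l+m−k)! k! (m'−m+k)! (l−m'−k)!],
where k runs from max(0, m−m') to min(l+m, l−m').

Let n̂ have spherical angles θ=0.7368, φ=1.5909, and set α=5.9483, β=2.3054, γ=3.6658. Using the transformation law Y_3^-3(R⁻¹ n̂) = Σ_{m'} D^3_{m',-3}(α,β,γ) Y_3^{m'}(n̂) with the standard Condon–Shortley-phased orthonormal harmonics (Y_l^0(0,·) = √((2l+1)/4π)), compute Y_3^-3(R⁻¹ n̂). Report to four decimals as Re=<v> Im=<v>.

Re=-0.0172 Im=-0.1700

Need the full column D^3_{m',-3} for m'=−3..3 at α=5.9483, β=2.3054, γ=3.6658.
cos(β/2)=0.406021, sin(β/2)=0.913864
d^3_{-3,-3}: single k=0 term ⇒ +0.004480;  D = -0.003777-0.002410i
d^3_{-2,-3}: single k=0 term ⇒ -0.024700;  D = +0.015299+0.019392i
d^3_{-1,-3}: single k=0 term ⇒ +0.087903;  D = -0.028739-0.083073i
d^3_{0,-3}: single k=0 term ⇒ -0.228458;  D = -0.000417+0.228457i
d^3_{1,-3}: single k=0 term ⇒ +0.445317;  D = +0.147126-0.420311i
d^3_{2,-3}: single k=0 term ⇒ -0.633916;  D = -0.394445+0.496248i
d^3_{3,-3}: single k=0 term ⇒ +0.582489;  D = +0.492178-0.311537i
Y_3^{m'}(θ=0.7368,φ=1.5909) and Σ D·Y over m':
  (-0.0038-0.0024i)·(+0.0076+0.1263i)  (+0.0153+0.0194i)·(-0.3415+0.0137i)  (-0.0287-0.0831i)·(-0.0076-0.3783i)  (-0.0004+0.2285i)·(-0.0711+0.0000i)  (+0.1471-0.4203i)·(+0.0076-0.3783i)  (-0.3944+0.4962i)·(-0.3415-0.0137i)  (+0.4922-0.3115i)·(-0.0076+0.1263i)
Y_3^-3(R⁻¹ n̂) = -0.017190-0.169982i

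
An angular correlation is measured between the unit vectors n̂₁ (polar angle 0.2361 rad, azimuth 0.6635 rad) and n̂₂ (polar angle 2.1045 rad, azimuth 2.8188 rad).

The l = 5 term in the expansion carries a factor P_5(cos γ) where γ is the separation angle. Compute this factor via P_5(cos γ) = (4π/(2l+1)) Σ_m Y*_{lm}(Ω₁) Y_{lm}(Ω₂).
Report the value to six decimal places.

0.166764

Addition theorem: P_5(cos γ) = (4π/11) Σ_m Y*_{lm}(Ω₁) Y_{lm}(Ω₂), m = −5…5:
  term(m=-5) = -0.000016+0.000070i   from Y*(Ω₁)=-0.000320-0.000057i, Y(Ω₂)=+0.009473-0.219317i
  term(m=-4) = +0.001216+0.001261i   from Y*(Ω₁)=-0.003774+0.002001i, Y(Ω₂)=-0.113213-0.394266i
  term(m=-3) = +0.009591-0.001772i   from Y*(Ω₁)=-0.013545+0.030355i, Y(Ω₂)=-0.166267-0.241775i
  term(m=-2) = -0.009249+0.021767i   from Y*(Ω₁)=+0.039953+0.160621i, Y(Ω₂)=+0.114130+0.085970i
  term(m=-1) = +0.090573+0.136895i   from Y*(Ω₁)=+0.385473+0.301335i, Y(Ω₂)=+0.318160+0.106422i
  term(m=+0) = -0.038256+0.000000i   from Y*(Ω₁)=+0.582692-0.000000i, Y(Ω₂)=-0.065655+0.000000i
  term(m=+1) = +0.090573-0.136895i   from Y*(Ω₁)=-0.385473+0.301335i, Y(Ω₂)=-0.318160+0.106422i
  term(m=+2) = -0.009249-0.021767i   from Y*(Ω₁)=+0.039953-0.160621i, Y(Ω₂)=+0.114130-0.085970i
  term(m=+3) = +0.009591+0.001772i   from Y*(Ω₁)=+0.013545+0.030355i, Y(Ω₂)=+0.166267-0.241775i
  term(m=+4) = +0.001216-0.001261i   from Y*(Ω₁)=-0.003774-0.002001i, Y(Ω₂)=-0.113213+0.394266i
  term(m=+5) = -0.000016-0.000070i   from Y*(Ω₁)=+0.000320-0.000057i, Y(Ω₂)=-0.009473-0.219317i
Σ over m = +0.145977+0.000000i; ×(4π/11) → +0.166764+0.000000i. Real part: 0.166764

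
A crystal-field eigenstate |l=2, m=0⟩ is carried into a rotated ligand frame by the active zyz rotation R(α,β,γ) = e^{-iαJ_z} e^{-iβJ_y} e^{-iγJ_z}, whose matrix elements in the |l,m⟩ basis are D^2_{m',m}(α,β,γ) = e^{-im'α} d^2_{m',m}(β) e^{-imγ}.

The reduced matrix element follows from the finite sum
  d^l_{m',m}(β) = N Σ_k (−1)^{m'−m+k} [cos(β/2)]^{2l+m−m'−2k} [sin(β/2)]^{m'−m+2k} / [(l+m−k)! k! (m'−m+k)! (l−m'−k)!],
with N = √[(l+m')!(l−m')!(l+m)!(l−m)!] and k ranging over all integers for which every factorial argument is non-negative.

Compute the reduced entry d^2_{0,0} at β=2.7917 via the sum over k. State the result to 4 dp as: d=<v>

d^2_{0,0}(β=2.7917) via the finite sum:
With c≡cos(β/2)=0.174055 and s≡sin(β/2)=0.984736, N=[2·2·2·2]^{1/2}=4.000000
Admissible k: 0..2 (factorial args all ≥0)
  k=0: (−1)^0·4.0000/(4)·0.1741^4·0.9847^0 = +0.000918
  k=1: (−1)^1·4.0000/(1)·0.1741^2·0.9847^2 = -0.117510
  k=2: (−1)^2·4.0000/(4)·0.1741^0·0.9847^4 = +0.940327
d^2_{0,0}(2.7917) = +0.000918 -0.117510 +0.940327 = +0.823735

d=0.8237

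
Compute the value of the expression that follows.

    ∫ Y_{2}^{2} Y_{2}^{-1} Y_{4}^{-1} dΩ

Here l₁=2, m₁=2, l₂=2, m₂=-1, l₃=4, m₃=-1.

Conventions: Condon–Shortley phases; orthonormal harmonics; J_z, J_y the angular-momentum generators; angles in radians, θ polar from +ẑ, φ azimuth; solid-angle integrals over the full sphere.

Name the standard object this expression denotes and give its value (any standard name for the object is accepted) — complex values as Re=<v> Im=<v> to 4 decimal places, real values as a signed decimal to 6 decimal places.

Gaunt coefficient, -0.090112

This is a Gaunt coefficient — the integral of a triple product of spherical harmonics over the sphere.
Checks pass: Σm=0; 8 even; l₃=4∈[0,4].
(2·2+1)(2·2+1)(2·4+1) = 225
Δ: 0! 4! 4! / 9! → 1/630
sum: t=0:+1/16 = 1/16
3j²(2 2 4; 0 0 0) = Δ·Π!·Σ² = 2/35  (sign +1)
sum: t=0:+1/144 = 1/144
3j²(2 2 4; 2 -1 -1) = Δ·Π!·Σ² = 1/126  (sign -1)
combine: 4πI² = 225·2/35·1/126 = 5/49
take √, sign -1: I = -0.09011188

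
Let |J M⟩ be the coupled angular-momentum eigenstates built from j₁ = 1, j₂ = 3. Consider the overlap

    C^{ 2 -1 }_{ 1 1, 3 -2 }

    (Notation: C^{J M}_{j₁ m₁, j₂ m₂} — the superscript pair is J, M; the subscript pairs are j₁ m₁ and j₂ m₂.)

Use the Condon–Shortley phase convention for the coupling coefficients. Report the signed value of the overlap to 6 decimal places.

j₁+j₂−J=2  J+j₁−j₂=0  J−j₁+j₂=4  j₁+j₂+J+1=7
(j₁±m₁, j₂±m₂, J±M) = (2,0,1,5,1,3)
P² = 480/7
sum k=0..0:
  [0] +1/12 = 1/12
S = 1/12
C² = P²·S² = 10/21 ; C = +0.690066

+0.690066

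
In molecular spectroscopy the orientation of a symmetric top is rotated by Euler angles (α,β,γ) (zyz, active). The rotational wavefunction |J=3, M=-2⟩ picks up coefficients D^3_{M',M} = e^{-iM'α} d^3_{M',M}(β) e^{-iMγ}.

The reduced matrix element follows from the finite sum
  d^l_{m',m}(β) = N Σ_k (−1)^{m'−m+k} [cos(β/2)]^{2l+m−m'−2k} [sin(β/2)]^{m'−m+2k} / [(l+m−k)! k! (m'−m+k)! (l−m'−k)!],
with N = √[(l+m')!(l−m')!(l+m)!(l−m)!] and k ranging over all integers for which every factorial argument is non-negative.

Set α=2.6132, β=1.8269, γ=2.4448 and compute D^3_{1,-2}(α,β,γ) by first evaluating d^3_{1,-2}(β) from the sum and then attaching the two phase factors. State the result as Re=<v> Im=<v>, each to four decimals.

D^3_{1,-2}(2.6132,1.8269,2.4448) = e^{-i·1·2.6132}·d^3_{1,-2}(1.8269)·e^{-i·-2·2.4448}. Compute d first:
With c≡cos(β/2)=0.611018 and s≡sin(β/2)=0.791616, N=[24·2·1·120]^{1/2}=75.894664
k: max(0,(-2)−(1))=0 … min(3+(-2),3−(1))=1
  k=0: (−1)^3·75.8947/(12)·0.6110^3·0.7916^3 = -0.715710
  k=1: (−1)^4·75.8947/(24)·0.6110^1·0.7916^5 = +0.600659
d^3_{1,-2}(1.8269) = -0.715710 +0.600659 = -0.115051
Attach z-rotation phases: D = e^{-i(1)(2.6132)}·(-0.115051)·e^{-i(-2)(2.4448)} = +0.074610-0.087579i

Re=0.0746 Im=-0.0876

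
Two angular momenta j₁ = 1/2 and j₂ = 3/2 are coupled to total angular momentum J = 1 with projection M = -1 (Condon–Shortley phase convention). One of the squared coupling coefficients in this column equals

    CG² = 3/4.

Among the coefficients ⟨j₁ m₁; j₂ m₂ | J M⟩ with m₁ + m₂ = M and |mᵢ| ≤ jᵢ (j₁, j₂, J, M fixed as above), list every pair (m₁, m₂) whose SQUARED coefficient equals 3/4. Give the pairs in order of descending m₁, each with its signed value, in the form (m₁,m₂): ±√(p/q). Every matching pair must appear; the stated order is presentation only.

Admissible pairs with m₁+m₂ = M = -1: (-1/2,-1/2), (1/2,-3/2)
  (m₁,m₂)=(1/2,-3/2): CG² = 3/4, CG = +√(3/4)   ← matches the target
  (m₁,m₂)=(-1/2,-1/2): CG² = 1/4, CG = −√(1/4)
Pairs with CG² = 3/4: (1/2,-3/2): +√(3/4)

(1/2,-3/2): +√(3/4)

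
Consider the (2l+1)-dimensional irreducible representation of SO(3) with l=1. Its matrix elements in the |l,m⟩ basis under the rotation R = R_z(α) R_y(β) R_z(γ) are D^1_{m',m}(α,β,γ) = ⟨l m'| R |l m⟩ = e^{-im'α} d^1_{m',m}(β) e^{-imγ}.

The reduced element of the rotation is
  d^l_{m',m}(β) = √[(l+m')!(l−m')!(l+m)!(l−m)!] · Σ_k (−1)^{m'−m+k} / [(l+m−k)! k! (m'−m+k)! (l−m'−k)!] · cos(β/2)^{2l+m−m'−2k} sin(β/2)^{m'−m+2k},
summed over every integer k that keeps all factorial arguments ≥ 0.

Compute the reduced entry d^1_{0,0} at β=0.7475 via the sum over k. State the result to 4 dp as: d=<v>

d^1_{0,0}(β=0.7475) via the finite sum:
c=cos(0.747500/2)=0.930965, s=sin(0.747500/2)=0.365109; N=√[1·1·1·1]=1.000000
The bounds max(0,m−m')=0 and min(l+m,l−m')=1 give 2 terms
  k=0: (−1)^0·1.0000/(1)·0.9310^2·0.3651^0 = +0.866695
  k=1: (−1)^1·1.0000/(1)·0.9310^0·0.3651^2 = -0.133305
d^1_{0,0}(0.7475) = +0.866695 -0.133305 = +0.733391

d=0.7334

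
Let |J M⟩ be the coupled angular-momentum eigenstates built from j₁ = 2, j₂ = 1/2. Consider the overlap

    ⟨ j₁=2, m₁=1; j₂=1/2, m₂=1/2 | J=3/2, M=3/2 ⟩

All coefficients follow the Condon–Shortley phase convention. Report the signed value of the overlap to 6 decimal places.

triangle: 1!×3!×0!/5! = 6/120
(j±m)!: 3!×1!×1!×0!×3!×0! = 36
prefactor² = (2J+1)×Δ×N² = 36/5
  k=1: −1/(1!×0!×0!×0!×3!×0!) = -1/6
Σ = -1/6  ⇒  CG² = 36/5×(-1/6)² = 1/5
CG = −√(1/5) = -0.447214

-0.447214  (= −√(1/5))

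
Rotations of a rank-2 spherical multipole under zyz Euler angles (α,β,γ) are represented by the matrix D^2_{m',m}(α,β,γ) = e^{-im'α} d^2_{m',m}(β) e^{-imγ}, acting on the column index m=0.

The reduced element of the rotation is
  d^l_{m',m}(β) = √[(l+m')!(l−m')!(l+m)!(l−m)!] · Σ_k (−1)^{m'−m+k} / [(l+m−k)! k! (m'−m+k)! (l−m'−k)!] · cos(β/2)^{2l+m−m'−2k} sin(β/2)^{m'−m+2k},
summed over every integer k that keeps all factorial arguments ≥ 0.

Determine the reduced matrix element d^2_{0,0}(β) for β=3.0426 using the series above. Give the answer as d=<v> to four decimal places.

d^2_{0,0}(β=3.0426) via the finite sum:
Half-angle: c=0.049476, s=0.998775. N=√(2·2·2·2)=4.000000
k∈{0,1,2} keeps every argument non-negative
  k=0: (−1)^0·4.0000/(4)·0.0495^4·0.9988^0 = +0.000006
  k=1: (−1)^1·4.0000/(1)·0.0495^2·0.9988^2 = -0.009768
  k=2: (−1)^2·4.0000/(4)·0.0495^0·0.9988^4 = +0.995110
d^2_{0,0}(3.0426) = +0.000006 -0.009768 +0.995110 = +0.985349

d=0.9853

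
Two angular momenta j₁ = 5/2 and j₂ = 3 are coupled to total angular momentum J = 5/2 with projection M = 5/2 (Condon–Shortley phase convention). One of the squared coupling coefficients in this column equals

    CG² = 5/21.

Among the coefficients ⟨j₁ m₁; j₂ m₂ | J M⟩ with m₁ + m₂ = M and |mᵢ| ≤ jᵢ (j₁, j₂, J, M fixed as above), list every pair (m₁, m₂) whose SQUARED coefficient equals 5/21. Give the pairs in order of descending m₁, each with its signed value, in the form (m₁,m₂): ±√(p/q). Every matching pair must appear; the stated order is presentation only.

(-1/2,3): −√(5/21)

Admissible pairs with m₁+m₂ = M = 5/2: (-1/2,3), (1/2,2), (3/2,1), (5/2,0)
  (m₁,m₂)=(5/2,0): CG² = 5/42, CG = +√(5/42)
  (m₁,m₂)=(3/2,1): CG² = 2/7, CG = −√(2/7)
  (m₁,m₂)=(1/2,2): CG² = 5/14, CG = +√(5/14)
  (m₁,m₂)=(-1/2,3): CG² = 5/21, CG = −√(5/21)   ← matches the target
Pairs with CG² = 5/21: (-1/2,3): −√(5/21)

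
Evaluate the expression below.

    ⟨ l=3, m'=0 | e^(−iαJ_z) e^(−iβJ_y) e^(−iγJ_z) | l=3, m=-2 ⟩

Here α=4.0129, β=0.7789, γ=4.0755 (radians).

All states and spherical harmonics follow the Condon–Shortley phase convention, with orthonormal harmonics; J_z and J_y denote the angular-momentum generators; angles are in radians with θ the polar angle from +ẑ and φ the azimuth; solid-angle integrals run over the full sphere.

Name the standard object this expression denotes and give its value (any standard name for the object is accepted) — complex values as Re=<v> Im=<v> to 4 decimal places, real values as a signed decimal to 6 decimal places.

Wigner D-matrix element, Re=-0.1408 Im=0.4599

This is a Wigner D-matrix element — the rotation-matrix element ⟨l m'| R(α,β,γ) |l m⟩ in the angular-momentum basis.
Split into d^3_{0,-2}(β=0.7789) × two z-phases.
With c≡cos(β/2)=0.925118 and s≡sin(β/2)=0.379680, N=[6·6·1·120]^{1/2}=65.726707
Admissible k: 0..1 (factorial args all ≥0)
  k=0: (−1)^2·65.7267/(12)·0.9251^4·0.3797^2 = +0.578341
  k=1: (−1)^3·65.7267/(12)·0.9251^2·0.3797^4 = -0.097415
d^3_{0,-2}(0.7789) = +0.578341 -0.097415 = +0.480926
Phases: e^{-i·(0)·4.0129}=+1.000000+0.000000i, e^{-i·(-2)·4.0755}=-0.292670+0.956213i ⇒ D=-0.140753+0.459868i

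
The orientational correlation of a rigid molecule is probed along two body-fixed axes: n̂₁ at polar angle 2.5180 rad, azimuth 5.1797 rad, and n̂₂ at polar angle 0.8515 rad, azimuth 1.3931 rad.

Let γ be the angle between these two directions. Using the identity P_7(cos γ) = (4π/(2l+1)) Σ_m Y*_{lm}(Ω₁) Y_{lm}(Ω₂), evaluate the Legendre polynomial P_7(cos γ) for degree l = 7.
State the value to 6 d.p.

0.401420

Addition theorem: P_7(cos γ) = (4π/15) Σ_m Y*_{lm}(Ω₁) Y_{lm}(Ω₂), m = −7…7:
  m=-7: (+0.001496-0.011482i) × (-0.064563+0.021893i) = +0.000155+0.000774i  (running Σ = +0.000155+0.000774i)
  m=-6: (-0.056824+0.019956i) × (-0.108012-0.195563i) = +0.010040+0.008957i  (running Σ = +0.010195+0.009731i)
  m=-5: (+0.135909+0.130673i) × (+0.318559-0.258829i) = +0.077117+0.006450i  (running Σ = +0.087312+0.016181i)
  m=-4: (+0.113394-0.368598i) × (+0.310174+0.267027i) = +0.133598-0.084050i  (running Σ = +0.220910-0.067869i)
  m=-3: (-0.469258+0.080002i) × (-0.031024+0.052577i) = +0.010352-0.027154i  (running Σ = +0.231262-0.095023i)
  m=-2: (+0.118674+0.160671i) × (+0.317414+0.117809i) = +0.018740+0.064980i  (running Σ = +0.250002-0.030043i)
  m=-1: (-0.138259+0.274004i) × (-0.038915+0.216686i) = -0.053993-0.040622i  (running Σ = +0.196010-0.070665i)
  m=0: (+0.310174-0.000000i) × (+0.280939+0.000000i) = +0.087140+0.000000i  (running Σ = +0.283150-0.070665i)
  m=1: (+0.138259+0.274004i) × (+0.038915+0.216686i) = -0.053993+0.040622i  (running Σ = +0.229157-0.030043i)
  m=2: (+0.118674-0.160671i) × (+0.317414-0.117809i) = +0.018740-0.064980i  (running Σ = +0.247897-0.095023i)
  m=3: (+0.469258+0.080002i) × (+0.031024+0.052577i) = +0.010352+0.027154i  (running Σ = +0.258249-0.067869i)
  m=4: (+0.113394+0.368598i) × (+0.310174-0.267027i) = +0.133598+0.084050i  (running Σ = +0.391847+0.016181i)
  m=5: (-0.135909+0.130673i) × (-0.318559-0.258829i) = +0.077117-0.006450i  (running Σ = +0.468964+0.009731i)
  m=6: (-0.056824-0.019956i) × (-0.108012+0.195563i) = +0.010040-0.008957i  (running Σ = +0.479005+0.000774i)
  m=7: (-0.001496-0.011482i) × (+0.064563+0.021893i) = +0.000155-0.000774i  (running Σ = +0.479159+0.000000i)
Total Σ_m = +0.479159+0.000000i. Multiply by 0.837758: +0.401420+0.000000i. P_7(cos γ) = 0.401420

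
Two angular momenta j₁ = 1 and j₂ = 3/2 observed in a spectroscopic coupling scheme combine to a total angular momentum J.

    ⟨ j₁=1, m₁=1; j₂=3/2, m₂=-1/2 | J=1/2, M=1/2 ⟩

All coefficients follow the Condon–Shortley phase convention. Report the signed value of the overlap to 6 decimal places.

√[2·2!0!1!/4! · 2!0!1!2!1!0!] = √(2/3)
  +(−1)^0/∏(0,2,0,1,0,0)! = 1/2  (running 1/2)
⟨..|..⟩ = √(2/3)·(1/2) = +0.408248

+0.408248  (= +√(1/6))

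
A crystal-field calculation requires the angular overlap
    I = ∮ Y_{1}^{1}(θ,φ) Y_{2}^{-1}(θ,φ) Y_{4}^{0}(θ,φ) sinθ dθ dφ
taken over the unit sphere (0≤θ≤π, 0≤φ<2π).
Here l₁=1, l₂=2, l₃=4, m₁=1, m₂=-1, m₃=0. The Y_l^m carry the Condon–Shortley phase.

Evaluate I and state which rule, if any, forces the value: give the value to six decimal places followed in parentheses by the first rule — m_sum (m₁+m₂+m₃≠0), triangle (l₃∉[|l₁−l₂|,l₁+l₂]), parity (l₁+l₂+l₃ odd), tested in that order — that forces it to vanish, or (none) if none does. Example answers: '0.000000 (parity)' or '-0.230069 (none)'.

0.000000 (triangle)

l₃=4 ∉ [1,3] — triangle fails ⇒ I = 0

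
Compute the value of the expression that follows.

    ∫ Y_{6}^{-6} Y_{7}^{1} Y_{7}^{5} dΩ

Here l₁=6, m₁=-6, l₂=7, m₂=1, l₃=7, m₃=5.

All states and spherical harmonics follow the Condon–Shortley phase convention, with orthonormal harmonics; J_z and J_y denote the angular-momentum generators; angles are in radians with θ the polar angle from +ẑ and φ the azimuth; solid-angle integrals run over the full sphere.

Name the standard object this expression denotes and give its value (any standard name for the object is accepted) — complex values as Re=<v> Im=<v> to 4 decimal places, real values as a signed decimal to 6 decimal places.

Gaunt coefficient, +0.128174

This is a Gaunt coefficient — the integral of a triple product of spherical harmonics over the sphere.
Rules hold: Σm=0, L=20 even, 1≤7≤13.
N = 13·15·15 = 2925
Δ = 6!·6!·8!/21! = 1/2444321880
Racah Σ t=0..6: t=0:+1/2612736000 t=1:−1/20736000 t=2:+1/1658880 t=3:−1/746496 t=4:+1/1658880 t=5:−1/20736000 t=6:+1/2612736000 = -1/4354560
⇒ 3j(6 7 7; 0 0 0)² = 1000/138567, sgn +1
Racah Σ t=6..6: t=6:+1/746496000 = 1/746496000
⇒ 3j(6 7 7; -6 1 5)² = 616/62985, sgn +1
4πI² = N·(3j₀)²·(3jₘ)² = 280000/1356277
I = +1·√(0.206448/4π) = 0.12817398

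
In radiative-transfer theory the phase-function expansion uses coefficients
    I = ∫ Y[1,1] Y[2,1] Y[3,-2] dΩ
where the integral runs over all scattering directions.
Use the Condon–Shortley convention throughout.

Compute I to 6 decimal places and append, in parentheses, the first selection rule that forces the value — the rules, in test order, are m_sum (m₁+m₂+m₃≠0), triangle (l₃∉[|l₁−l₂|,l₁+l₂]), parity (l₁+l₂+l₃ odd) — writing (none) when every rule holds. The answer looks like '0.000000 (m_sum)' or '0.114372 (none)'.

Rules hold: Σm=0, L=6 even, 1≤3≤3.
N = 3·5·7 = 105
Δ = 0!·2!·4!/7! = 1/105
Racah Σ t=0..0: t=0:+1/4 = 1/4
⇒ 3j(1 2 3; 0 0 0)² = 3/35, sgn -1
Racah Σ t=0..0: t=0:+1/12 = 1/12
⇒ 3j(1 2 3; 1 1 -2)² = 2/21, sgn -1
4πI² = N·(3j₀)²·(3jₘ)² = 6/7
I = +1·√(0.857143/4π) = 0.26116903
No selection rule forces the value: the integral is nonzero (none).

0.261169 (none)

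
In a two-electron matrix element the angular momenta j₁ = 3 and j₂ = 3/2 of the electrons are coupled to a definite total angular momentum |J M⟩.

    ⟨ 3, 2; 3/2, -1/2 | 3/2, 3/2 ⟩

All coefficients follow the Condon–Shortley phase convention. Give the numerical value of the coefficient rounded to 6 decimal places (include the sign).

-0.534522

√[4·3!3!0!/7! · 5!1!1!2!3!0!] = √(288/7)
  +(−1)^1/∏(1,2,0,0,3,0)! = -1/12  (running -1/12)
⟨..|..⟩ = √(288/7)·(-1/12) = -0.534522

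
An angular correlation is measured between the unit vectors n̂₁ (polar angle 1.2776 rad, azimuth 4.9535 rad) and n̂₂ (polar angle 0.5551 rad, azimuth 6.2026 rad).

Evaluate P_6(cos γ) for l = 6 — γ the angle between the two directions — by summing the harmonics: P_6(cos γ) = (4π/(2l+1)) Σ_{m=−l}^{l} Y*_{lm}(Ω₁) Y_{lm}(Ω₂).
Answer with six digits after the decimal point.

Addition theorem: P_6(cos γ) = (4π/13) Σ_m Y*_{lm}(Ω₁) Y_{lm}(Ω₂), m = −6…6:
  m=-6: Y*=-0.04604 - 0.36900j  Y=0.00917 + 0.00481j  product 0.00135 - 0.00360j
  m=-5: Y*=0.36324 - 0.13890j  Y=0.05320 + 0.02267j  product 0.02247 + 0.00085j
  m=-4: Y*=-0.01386 - 0.01999j  Y=0.18131 + 0.06056j  product -0.00130 - 0.00446j
  m=-3: Y*=0.22753 - 0.25768j  Y=0.38905 + 0.09593j  product 0.11324 - 0.07842j
  m=-2: Y*=0.07227 + 0.03783j  Y=0.46553 + 0.07569j  product 0.03078 + 0.02308j
  m=-1: Y*=0.07415 - 0.30156j  Y=0.10054 + 0.00812j  product 0.00990 - 0.02972j
  m=+0: Y*=0.10854 + 0.00000j  Y=-0.41008 + 0.00000j  product -0.04451 + 0.00000j
  m=+1: Y*=-0.07415 - 0.30156j  Y=-0.10054 + 0.00812j  product 0.00990 + 0.02972j
  m=+2: Y*=0.07227 - 0.03783j  Y=0.46553 - 0.07569j  product 0.03078 - 0.02308j
  m=+3: Y*=-0.22753 - 0.25768j  Y=-0.38905 + 0.09593j  product 0.11324 + 0.07842j
  m=+4: Y*=-0.01386 + 0.01999j  Y=0.18131 - 0.06056j  product -0.00130 + 0.00446j
  m=+5: Y*=-0.36324 - 0.13890j  Y=-0.05320 + 0.02267j  product 0.02247 - 0.00085j
  m=+6: Y*=-0.04604 + 0.36900j  Y=0.00917 - 0.00481j  product 0.00135 + 0.00360j
Total Σ_m = 0.30838 - 0.00000j. Multiply by 0.966644: 0.29809 - 0.00000j. P_6(cos γ) = 0.298094

0.298094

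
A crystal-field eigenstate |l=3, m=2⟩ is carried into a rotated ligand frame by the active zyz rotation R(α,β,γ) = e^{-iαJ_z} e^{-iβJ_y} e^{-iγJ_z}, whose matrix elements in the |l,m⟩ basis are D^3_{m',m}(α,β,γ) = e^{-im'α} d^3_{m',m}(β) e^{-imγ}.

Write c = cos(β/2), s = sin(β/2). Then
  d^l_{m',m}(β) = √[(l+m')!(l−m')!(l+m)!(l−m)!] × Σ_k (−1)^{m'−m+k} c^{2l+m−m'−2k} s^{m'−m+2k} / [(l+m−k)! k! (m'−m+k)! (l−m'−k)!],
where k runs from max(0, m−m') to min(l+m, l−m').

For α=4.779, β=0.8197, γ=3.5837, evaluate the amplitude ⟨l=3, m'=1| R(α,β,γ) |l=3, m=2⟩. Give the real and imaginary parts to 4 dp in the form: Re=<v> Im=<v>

Re=0.4144 Im=0.2958

D^3_{1,2}(4.7790,0.8197,3.5837) = e^{-i·1·4.7790}·d^3_{1,2}(0.8197)·e^{-i·2·3.5837}. Compute d first:
Half-angle: c=0.917181, s=0.398472. N=√(24·2·120·1)=75.894664
The bounds max(0,m−m')=1 and min(l+m,l−m')=2 give 2 terms
  k=1: (−1)^0·75.8947/(24)·0.9172^5·0.3985^1 = +0.817847
  k=2: (−1)^1·75.8947/(12)·0.9172^3·0.3985^3 = -0.308736
d^3_{1,2}(0.8197) = +0.817847 -0.308736 = +0.509111
Phases: e^{-i·(1)·4.7790}=+0.066562+0.997782i, e^{-i·(2)·3.5837}=+0.633897-0.773417i ⇒ D=+0.414363+0.295799i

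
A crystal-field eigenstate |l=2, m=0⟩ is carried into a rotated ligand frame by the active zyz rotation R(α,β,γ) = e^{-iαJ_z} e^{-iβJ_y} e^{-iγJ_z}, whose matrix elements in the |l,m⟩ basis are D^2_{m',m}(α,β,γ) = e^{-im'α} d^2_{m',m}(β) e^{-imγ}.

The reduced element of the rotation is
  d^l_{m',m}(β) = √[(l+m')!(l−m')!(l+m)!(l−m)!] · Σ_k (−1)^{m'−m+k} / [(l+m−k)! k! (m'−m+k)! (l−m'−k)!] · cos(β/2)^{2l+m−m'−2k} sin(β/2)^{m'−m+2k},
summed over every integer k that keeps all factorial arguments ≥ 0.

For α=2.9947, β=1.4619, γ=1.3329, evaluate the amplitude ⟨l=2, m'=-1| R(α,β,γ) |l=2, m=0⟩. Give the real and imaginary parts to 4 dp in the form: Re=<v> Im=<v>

D^2_{-1,0}(2.9947,1.4619,1.3329) = e^{-i·-1·2.9947}·d^2_{-1,0}(1.4619)·e^{-i·0·1.3329}. Compute d first:
Half-angle: c=0.744541, s=0.667577. N=√(1·6·2·2)=4.898979
Admissible k: 1..2 (factorial args all ≥0)
  k=1: (−1)^0·4.8990/(2)·0.7445^3·0.6676^1 = +0.674904
  k=2: (−1)^1·4.8990/(2)·0.7445^1·0.6676^3 = -0.542586
d^2_{-1,0}(1.4619) = +0.674904 -0.542586 = +0.132318
Phases: e^{-i·(-1)·2.9947}=-0.989231+0.146365i, e^{-i·(0)·1.3329}=+1.000000+0.000000i ⇒ D=-0.130893+0.019367i

Re=-0.1309 Im=0.0194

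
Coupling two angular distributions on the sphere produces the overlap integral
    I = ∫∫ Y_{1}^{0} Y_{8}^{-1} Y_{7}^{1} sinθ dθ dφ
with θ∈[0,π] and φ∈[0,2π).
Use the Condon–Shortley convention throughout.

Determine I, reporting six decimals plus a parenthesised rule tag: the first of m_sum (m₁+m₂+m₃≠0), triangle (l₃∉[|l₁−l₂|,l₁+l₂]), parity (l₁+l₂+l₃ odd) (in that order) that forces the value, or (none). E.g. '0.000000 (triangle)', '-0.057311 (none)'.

Rules hold: Σm=0, L=16 even, 7≤7≤9.
N = 3·17·15 = 765
Δ = 2!·0!·14!/17! = 1/2040
Racah Σ t=1..1: t=1:−1/25401600 = -1/25401600
⇒ 3j(1 8 7; 0 0 0)² = 8/255, sgn +1
Racah Σ t=1..1: t=1:−1/29030400 = -1/29030400
⇒ 3j(1 8 7; 0 -1 1)² = 21/680, sgn -1
4πI² = N·(3j₀)²·(3jₘ)² = 63/85
I = -1·√(0.741176/4π) = -0.24285994
No selection rule forces the value: the integral is nonzero (none).

-0.242860 (none)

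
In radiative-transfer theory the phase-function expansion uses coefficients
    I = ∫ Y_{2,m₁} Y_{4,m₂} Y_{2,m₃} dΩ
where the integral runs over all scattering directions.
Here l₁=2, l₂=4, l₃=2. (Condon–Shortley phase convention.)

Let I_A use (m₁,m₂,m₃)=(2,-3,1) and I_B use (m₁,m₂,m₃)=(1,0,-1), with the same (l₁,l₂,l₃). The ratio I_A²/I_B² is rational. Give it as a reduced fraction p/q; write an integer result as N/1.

l's match ⇒ only the (l;m) 3-j factors differ between A and B.
A: triangle coeff Δ(2,4,2) = 1/630; Σ_t [0,0]: t=0:+1/144 = 1/144; (3j)²=1/18 [(2 4 2; 2 -3 1)], sign=-1
B: triangle coeff Δ(2,4,2) = 1/630; Σ_t [1,1]: t=1:−1/36 = -1/36; (3j)²=8/315 [(2 4 2; 1 0 -1)], sign=+1
I_A²/I_B² = (1/18)/(8/315) = 35/16

35/16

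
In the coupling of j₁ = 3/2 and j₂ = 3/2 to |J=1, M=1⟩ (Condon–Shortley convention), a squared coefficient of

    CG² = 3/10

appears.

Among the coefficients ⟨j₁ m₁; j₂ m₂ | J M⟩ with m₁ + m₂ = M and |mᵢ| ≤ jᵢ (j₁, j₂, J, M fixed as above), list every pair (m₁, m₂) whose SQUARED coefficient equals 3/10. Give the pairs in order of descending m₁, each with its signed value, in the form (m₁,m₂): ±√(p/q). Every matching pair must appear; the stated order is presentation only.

Admissible pairs with m₁+m₂ = M = 1: (-1/2,3/2), (1/2,1/2), (3/2,-1/2)
  (m₁,m₂)=(3/2,-1/2): CG² = 3/10, CG = +√(3/10)   ← matches the target
  (m₁,m₂)=(1/2,1/2): CG² = 2/5, CG = −√(2/5)
  (m₁,m₂)=(-1/2,3/2): CG² = 3/10, CG = +√(3/10)   ← matches the target
Pairs with CG² = 3/10: (3/2,-1/2): +√(3/10); (-1/2,3/2): +√(3/10)

(3/2,-1/2): +√(3/10); (-1/2,3/2): +√(3/10)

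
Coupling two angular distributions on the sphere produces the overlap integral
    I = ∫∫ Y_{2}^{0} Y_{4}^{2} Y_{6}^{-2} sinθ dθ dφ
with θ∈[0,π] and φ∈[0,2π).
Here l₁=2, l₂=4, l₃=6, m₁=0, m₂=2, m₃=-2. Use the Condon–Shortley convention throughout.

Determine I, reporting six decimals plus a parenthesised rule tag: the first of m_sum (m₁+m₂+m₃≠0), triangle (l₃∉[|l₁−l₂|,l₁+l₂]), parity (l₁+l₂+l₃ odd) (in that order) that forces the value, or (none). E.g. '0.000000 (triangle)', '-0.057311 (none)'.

0.206144 (none)

Checks pass: Σm=0; 12 even; l₃=6∈[2,6].
(2·2+1)(2·4+1)(2·6+1) = 585
Δ: 0! 4! 8! / 13! → 1/6435
sum: t=0:+1/2304 = 1/2304
3j²(2 4 6; 0 0 0) = Δ·Π!·Σ² = 5/143  (sign +1)
sum: t=0:+1/5760 = 1/5760
3j²(2 4 6; 0 2 -2) = Δ·Π!·Σ² = 56/2145  (sign +1)
combine: 4πI² = 585·5/143·56/2145 = 840/1573
take √, sign +1: I = 0.20614383
No selection rule forces the value: the integral is nonzero (none).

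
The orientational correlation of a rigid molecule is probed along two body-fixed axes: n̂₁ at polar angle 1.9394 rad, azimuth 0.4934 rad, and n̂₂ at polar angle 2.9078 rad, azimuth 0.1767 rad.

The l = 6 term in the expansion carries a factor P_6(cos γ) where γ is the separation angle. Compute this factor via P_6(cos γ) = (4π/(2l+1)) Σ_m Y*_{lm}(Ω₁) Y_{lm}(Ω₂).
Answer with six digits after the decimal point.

Addition theorem: P_6(cos γ) = (4π/13) Σ_m Y*_{lm}(Ω₁) Y_{lm}(Ω₂), m = −6…6:
  m=-6: Y*=(-0.313093, 0.057359)  Y=(0.000036, -0.000065)  product (-0.000008, 0.000022)
  m=-5: Y*=(0.332613, -0.266009)  Y=(-0.000689, 0.000840)  product (-0.000006, 0.000463)
  m=-4: Y*=(-0.045334, 0.106393)  Y=(0.007354, -0.006280)  product (0.000335, 0.001067)
  m=-3: Y*=(0.027094, 0.298247)  Y=(-0.050367, 0.029518)  product (-0.010168, -0.014222)
  m=-2: Y*=(-0.121987, -0.184579)  Y=(0.221709, -0.081785)  product (-0.042142, -0.030946)
  m=-1: Y*=(-0.202619, -0.108961)  Y=(-0.563289, 0.100582)  product (0.125093, 0.040997)
  m=+0: Y*=(0.243338, -0.000000)  Y=(0.510874, 0.000000)  product (0.124315, 0.000000)
  m=+1: Y*=(0.202619, -0.108961)  Y=(0.563289, 0.100582)  product (0.125093, -0.040997)
  m=+2: Y*=(-0.121987, 0.184579)  Y=(0.221709, 0.081785)  product (-0.042142, 0.030946)
  m=+3: Y*=(-0.027094, 0.298247)  Y=(0.050367, 0.029518)  product (-0.010168, 0.014222)
  m=+4: Y*=(-0.045334, -0.106393)  Y=(0.007354, 0.006280)  product (0.000335, -0.001067)
  m=+5: Y*=(-0.332613, -0.266009)  Y=(0.000689, 0.000840)  product (-0.000006, -0.000463)
  m=+6: Y*=(-0.313093, -0.057359)  Y=(0.000036, 0.000065)  product (-0.000008, -0.000022)
Accumulated sum (0.270523, -0.000000); after 4π/(2l+1) scaling, (0.261500, -0.000000) ⇒ P_6 = 0.261500

0.261500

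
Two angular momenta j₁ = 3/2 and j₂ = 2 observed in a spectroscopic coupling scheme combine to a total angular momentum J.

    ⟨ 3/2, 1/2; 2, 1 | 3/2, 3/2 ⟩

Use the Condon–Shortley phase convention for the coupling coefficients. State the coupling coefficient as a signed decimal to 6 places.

−√(2/5) = -0.632456

triangle: 2!*1!*2!/6! = 4/720
(j±m)!: 2!*1!*3!*1!*3!*0! = 72
prefactor² = (2J+1)*Δ*N² = 8/5
  k=1: −1/(1!*1!*0!*2!*1!*0!) = -1/2
Σ = -1/2  ⇒  CG² = 8/5*(-1/2)² = 2/5
CG = −√(2/5) = -0.632456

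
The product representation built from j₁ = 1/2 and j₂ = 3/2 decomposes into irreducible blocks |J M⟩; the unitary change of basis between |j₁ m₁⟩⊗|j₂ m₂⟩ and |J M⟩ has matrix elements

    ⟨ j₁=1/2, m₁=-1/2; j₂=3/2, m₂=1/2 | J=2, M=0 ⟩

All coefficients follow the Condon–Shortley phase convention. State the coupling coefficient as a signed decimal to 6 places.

+√(1/2) ≈ +0.707107

triangle: 0!×1!×3!/5! = 6/120
(j±m)!: 0!×1!×2!×1!×2!×2! = 8
prefactor² = (2J+1)×Δ×N² = 2
  k=0: +1/(0!×0!×1!×2!×0!×1!) = 1/2
Σ = 1/2  ⇒  CG² = 2×(1/2)² = 1/2
CG = +√(1/2) = +0.707107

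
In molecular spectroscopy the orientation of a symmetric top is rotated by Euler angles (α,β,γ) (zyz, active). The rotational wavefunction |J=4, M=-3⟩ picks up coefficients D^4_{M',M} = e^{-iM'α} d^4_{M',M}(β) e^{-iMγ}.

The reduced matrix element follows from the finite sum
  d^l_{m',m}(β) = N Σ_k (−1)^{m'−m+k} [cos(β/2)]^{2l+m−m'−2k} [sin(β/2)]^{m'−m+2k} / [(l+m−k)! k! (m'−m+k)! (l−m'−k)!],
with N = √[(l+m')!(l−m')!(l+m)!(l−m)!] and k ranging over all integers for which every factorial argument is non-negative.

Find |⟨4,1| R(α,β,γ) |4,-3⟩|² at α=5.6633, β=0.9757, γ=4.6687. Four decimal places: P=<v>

Split into d^4_{1,-3}(β=0.9757) × two z-phases.
Half-angle: c=0.883343, s=0.468728. N=√(120·6·1·5040)=1904.940944
k∈{0,1} keeps every argument non-negative
  k=0: (−1)^4·1904.9409/(144)·0.8833^4·0.4687^4 = +0.388793
  k=1: (−1)^5·1904.9409/(240)·0.8833^2·0.4687^6 = -0.065683
d^4_{1,-3}(0.9757) = +0.388793 -0.065683 = +0.323110
|D^4_{1,-3}|² = |d^4_{1,-3}(β)|² = (+0.323110)² = 0.104400 (the z-rotation phases have unit modulus)

P=0.1044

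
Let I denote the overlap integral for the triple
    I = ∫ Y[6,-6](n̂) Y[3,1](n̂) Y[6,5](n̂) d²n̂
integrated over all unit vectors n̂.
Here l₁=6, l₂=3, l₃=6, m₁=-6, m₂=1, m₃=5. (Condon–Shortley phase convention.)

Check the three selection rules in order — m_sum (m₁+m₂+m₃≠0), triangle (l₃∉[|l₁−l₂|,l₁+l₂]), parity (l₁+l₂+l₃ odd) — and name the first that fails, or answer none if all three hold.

parity

m₁+m₂+m₃ = -6 + 1 + 5 = 0  ✓
triangle: |6−3|=3 ≤ l₃=6 ≤ 6+3=9  ✓
parity: l₁+l₂+l₃ = 15 is odd  ✗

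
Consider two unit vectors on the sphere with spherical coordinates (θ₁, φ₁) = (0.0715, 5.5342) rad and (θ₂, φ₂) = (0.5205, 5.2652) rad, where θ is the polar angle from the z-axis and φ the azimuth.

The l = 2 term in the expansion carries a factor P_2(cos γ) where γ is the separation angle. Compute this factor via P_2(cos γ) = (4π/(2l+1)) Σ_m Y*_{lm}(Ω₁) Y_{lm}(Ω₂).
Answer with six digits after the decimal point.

0.713931

Summing Y*_{l m}(θ₁,φ₁)·Y_{l m}(θ₂,φ₂) over m ∈ [−2, 2]; prefactor 4π/(2·2+1) = 2.513274:
  m=-2: (0.00014 - 0.00197j) × (-0.04285 + 0.08538j) = 0.00016 + 0.00010j  (running Σ = 0.00016 + 0.00010j)
  m=-1: (0.04032 - 0.03748j) × (0.17502 + 0.28367j) = 0.01769 + 0.00488j  (running Σ = 0.01785 + 0.00497j)
  m=0: (0.62595 + 0.00000j) × (0.39677 + 0.00000j) = 0.24836 + 0.00000j  (running Σ = 0.26621 + 0.00497j)
  m=1: (-0.04032 - 0.03748j) × (-0.17502 + 0.28367j) = 0.01769 - 0.00488j  (running Σ = 0.28390 + 0.00010j)
  m=2: (0.00014 + 0.00197j) × (-0.04285 - 0.08538j) = 0.00016 - 0.00010j  (running Σ = 0.28406 + 0.00000j)
Accumulated sum 0.28406 + 0.00000j; after 4π/(2l+1) scaling, 0.71393 + 0.00000j ⇒ P_2 = 0.713931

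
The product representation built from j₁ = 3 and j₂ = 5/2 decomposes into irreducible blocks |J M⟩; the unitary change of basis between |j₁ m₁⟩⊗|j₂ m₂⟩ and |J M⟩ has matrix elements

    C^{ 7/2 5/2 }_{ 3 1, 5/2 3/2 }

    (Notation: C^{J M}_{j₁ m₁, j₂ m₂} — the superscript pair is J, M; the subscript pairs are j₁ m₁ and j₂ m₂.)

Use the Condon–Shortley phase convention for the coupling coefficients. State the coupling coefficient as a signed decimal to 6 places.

−√(10/63) ≈ -0.398410

√[8·2!4!3!/10! · 4!2!4!1!6!1!] = √(18432/35)
  +(−1)^1/∏(1,1,1,3,3,0)! = -1/36  (running -1/36)
  +(−1)^2/∏(2,0,0,2,4,1)! = 1/96  (running -5/288)
⟨..|..⟩ = √(18432/35)·(-5/288) = -0.398410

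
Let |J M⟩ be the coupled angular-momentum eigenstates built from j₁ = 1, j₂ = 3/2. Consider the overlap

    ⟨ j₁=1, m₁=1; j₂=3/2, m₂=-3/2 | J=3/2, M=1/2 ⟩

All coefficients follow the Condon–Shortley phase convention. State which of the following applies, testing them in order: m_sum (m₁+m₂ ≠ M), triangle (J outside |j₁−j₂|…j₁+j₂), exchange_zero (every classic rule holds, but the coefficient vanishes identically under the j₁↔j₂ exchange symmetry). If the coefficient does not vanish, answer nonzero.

m-sum: m₁+m₂ = 1+(-3/2) = -1/2, M = 1/2  ✗ ⇒ coefficient is 0

m_sum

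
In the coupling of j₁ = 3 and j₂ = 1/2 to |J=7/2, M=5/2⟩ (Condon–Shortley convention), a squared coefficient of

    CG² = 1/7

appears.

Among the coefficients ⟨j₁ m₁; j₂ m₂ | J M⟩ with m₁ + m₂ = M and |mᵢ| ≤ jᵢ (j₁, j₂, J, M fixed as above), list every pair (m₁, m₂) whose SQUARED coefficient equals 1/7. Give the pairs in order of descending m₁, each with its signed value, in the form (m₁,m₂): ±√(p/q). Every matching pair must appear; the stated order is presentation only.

(3,-1/2): +√(1/7)

Admissible pairs with m₁+m₂ = M = 5/2: (2,1/2), (3,-1/2)
  (m₁,m₂)=(3,-1/2): CG² = 1/7, CG = +√(1/7)   ← matches the target
  (m₁,m₂)=(2,1/2): CG² = 6/7, CG = +√(6/7)
Pairs with CG² = 1/7: (3,-1/2): +√(1/7)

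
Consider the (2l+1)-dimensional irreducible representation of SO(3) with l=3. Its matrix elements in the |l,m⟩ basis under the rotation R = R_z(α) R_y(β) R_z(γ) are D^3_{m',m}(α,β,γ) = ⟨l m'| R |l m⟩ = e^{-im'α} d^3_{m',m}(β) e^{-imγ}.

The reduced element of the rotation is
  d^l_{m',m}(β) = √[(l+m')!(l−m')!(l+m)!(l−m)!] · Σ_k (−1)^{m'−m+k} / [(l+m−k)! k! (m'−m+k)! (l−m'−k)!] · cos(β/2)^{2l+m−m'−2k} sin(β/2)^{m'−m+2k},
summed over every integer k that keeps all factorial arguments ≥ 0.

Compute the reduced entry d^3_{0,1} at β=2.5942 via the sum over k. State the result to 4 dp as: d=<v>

d=0.5962

d^3_{0,1}(β=2.5942) via the finite sum:
Half-angle: c=0.270292, s=0.962778. N=√(6·6·24·2)=41.569219
The bounds max(0,m−m')=1 and min(l+m,l−m')=3 give 3 terms
  k=1: (−1)^0·41.5692/(12)·0.2703^5·0.9628^1 = +0.004812
  k=2: (−1)^1·41.5692/(4)·0.2703^3·0.9628^3 = -0.183143
  k=3: (−1)^2·41.5692/(12)·0.2703^1·0.9628^5 = +0.774561
d^3_{0,1}(2.5942) = +0.004812 -0.183143 +0.774561 = +0.596229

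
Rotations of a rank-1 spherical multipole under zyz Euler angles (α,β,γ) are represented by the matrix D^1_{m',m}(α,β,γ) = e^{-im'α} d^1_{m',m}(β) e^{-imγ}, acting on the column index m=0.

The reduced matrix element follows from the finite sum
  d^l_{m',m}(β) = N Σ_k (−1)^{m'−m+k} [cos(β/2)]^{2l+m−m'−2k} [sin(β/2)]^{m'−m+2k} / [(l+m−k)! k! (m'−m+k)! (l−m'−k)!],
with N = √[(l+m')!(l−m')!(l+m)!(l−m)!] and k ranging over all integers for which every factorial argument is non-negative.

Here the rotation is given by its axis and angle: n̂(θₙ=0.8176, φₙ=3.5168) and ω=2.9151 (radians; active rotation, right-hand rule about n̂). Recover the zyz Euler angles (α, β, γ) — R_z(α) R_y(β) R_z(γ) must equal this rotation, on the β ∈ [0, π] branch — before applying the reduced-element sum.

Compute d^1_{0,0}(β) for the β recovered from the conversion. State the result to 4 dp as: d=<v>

Axis–angle → zyz. n̂ = (sinθₙcosφₙ, sinθₙsinφₙ, cosθₙ) = (-0.678756, -0.267339, +0.683974), ω = 2.9151.
R = I cosω + sinω [n̂]ₓ + (1−cosω) n̂n̂ᵀ gives
  R = [-0.064808, +0.204687, -0.976680; +0.511875, -0.833345, -0.208613; -0.856612, -0.513458, -0.050767]
β = atan2(√(R₁₃²+R₂₃²), R₃₃) = 1.621585; α = atan2(R₂₃, R₁₃) mod 2π = 3.352025; γ = atan2(R₃₂, −R₃₁) mod 2π = 5.743203
d^1_{0,0}(β=1.6216) via the finite sum:
With c≡cos(β/2)=0.688924 and s≡sin(β/2)=0.724834, N=[1·1·1·1]^{1/2}=1.000000
The bounds max(0,m−m')=0 and min(l+m,l−m')=1 give 2 terms
  k=0: (−1)^0·1.0000/(1)·0.6889^2·0.7248^0 = +0.474616
  k=1: (−1)^1·1.0000/(1)·0.6889^0·0.7248^2 = -0.525384
d^1_{0,0}(1.6216) = +0.474616 -0.525384 = -0.050767

d=-0.0508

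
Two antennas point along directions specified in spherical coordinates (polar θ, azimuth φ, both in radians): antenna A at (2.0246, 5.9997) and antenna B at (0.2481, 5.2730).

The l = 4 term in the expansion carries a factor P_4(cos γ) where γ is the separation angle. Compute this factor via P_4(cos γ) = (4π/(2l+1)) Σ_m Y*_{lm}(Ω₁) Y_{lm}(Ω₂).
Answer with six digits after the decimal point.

Summing Y*_{l m}(θ₁,φ₁)·Y_{l m}(θ₂,φ₂) over m ∈ [−4, 4]; prefactor 4π/(2·4+1) = 1.396263:
  [-4]  conj(Y_{4,-4})(Ω₁) = (0.122182, -0.261662) ; Y_{4,-4}(Ω₂) = (-0.001001, -0.001260) ; Δ = (-0.000452, 0.000108)
  [-3]  conj(Y_{4,-3})(Ω₁) = (-0.262800, 0.299429) ; Y_{4,-3}(Ω₂) = (-0.017856, 0.001991) ; Δ = (0.004096, -0.005870)
  [-2]  conj(Y_{4,-2})(Ω₁) = (0.078708, -0.050113) ; Y_{4,-2}(Ω₂) = (-0.048898, 0.101337) ; Δ = (0.001230, 0.010426)
  [-1]  conj(Y_{4,-1})(Ω₁) = (0.296135, -0.086273) ; Y_{4,-1}(Ω₂) = (0.214237, 0.341250) ; Δ = (0.092884, 0.082573)
  [+0]  conj(Y_{4,0})(Ω₁) = (-0.155801, -0.000000) ; Y_{4,0}(Ω₂) = (0.604589, 0.000000) ; Δ = (-0.094195, -0.000000)
  [+1]  conj(Y_{4,1})(Ω₁) = (-0.296135, -0.086273) ; Y_{4,1}(Ω₂) = (-0.214237, 0.341250) ; Δ = (0.092884, -0.082573)
  [+2]  conj(Y_{4,2})(Ω₁) = (0.078708, 0.050113) ; Y_{4,2}(Ω₂) = (-0.048898, -0.101337) ; Δ = (0.001230, -0.010426)
  [+3]  conj(Y_{4,3})(Ω₁) = (0.262800, 0.299429) ; Y_{4,3}(Ω₂) = (0.017856, 0.001991) ; Δ = (0.004096, 0.005870)
  [+4]  conj(Y_{4,4})(Ω₁) = (0.122182, 0.261662) ; Y_{4,4}(Ω₂) = (-0.001001, 0.001260) ; Δ = (-0.000452, -0.000108)
Σ over m = (0.101321, -0.000000); ×(4π/9) → (0.141471, -0.000000). Real part: 0.141471

0.141471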